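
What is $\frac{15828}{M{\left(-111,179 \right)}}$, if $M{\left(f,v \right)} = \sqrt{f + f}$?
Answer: $- \frac{2638 i \sqrt{222}}{37} \approx - 1062.3 i$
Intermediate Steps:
$M{\left(f,v \right)} = \sqrt{2} \sqrt{f}$ ($M{\left(f,v \right)} = \sqrt{2 f} = \sqrt{2} \sqrt{f}$)
$\frac{15828}{M{\left(-111,179 \right)}} = \frac{15828}{\sqrt{2} \sqrt{-111}} = \frac{15828}{\sqrt{2} i \sqrt{111}} = \frac{15828}{i \sqrt{222}} = 15828 \left(- \frac{i \sqrt{222}}{222}\right) = - \frac{2638 i \sqrt{222}}{37}$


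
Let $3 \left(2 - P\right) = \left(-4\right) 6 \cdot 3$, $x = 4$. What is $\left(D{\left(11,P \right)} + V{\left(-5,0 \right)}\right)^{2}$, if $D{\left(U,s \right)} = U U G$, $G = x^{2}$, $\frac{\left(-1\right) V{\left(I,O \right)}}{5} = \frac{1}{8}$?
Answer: $\frac{239723289}{64} \approx 3.7457 \cdot 10^{6}$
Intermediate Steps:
$V{\left(I,O \right)} = - \frac{5}{8}$
$P = 26$ ($P = 2 - \frac{\left(-4\right) 6 \cdot 3}{3} = 2 - \frac{\left(-24\right) 3}{3} = 2 - -24 = 2 + 24 = 26$)
$G = 16$ ($G = 4^{2} = 16$)
$D{\left(U,s \right)} = 16 U^{2}$ ($D{\left(U,s \right)} = U U 16 = U^{2} \cdot 16 = 16 U^{2}$)
$\left(D{\left(11,P \right)} + V{\left(-5,0 \right)}\right)^{2} = \left(16 \cdot 11^{2} - \frac{5}{8}\right)^{2} = \left(16 \cdot 121 - \frac{5}{8}\right)^{2} = \left(1936 - \frac{5}{8}\right)^{2} = \left(\frac{15483}{8}\right)^{2} = \frac{239723289}{64}$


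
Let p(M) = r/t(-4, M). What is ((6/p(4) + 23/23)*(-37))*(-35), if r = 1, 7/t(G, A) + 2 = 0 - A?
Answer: -7770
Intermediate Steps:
t(G, A) = 7/(-2 - A) (t(G, A) = 7/(-2 + (0 - A)) = 7/(-2 - A))
p(M) = -2/7 - M/7 (p(M) = 1/(-7/(2 + M)) = 1*(-2/7 - M/7) = -2/7 - M/7)
((6/p(4) + 23/23)*(-37))*(-35) = ((6/(-2/7 - ⅐*4) + 23/23)*(-37))*(-35) = ((6/(-2/7 - 4/7) + 23*(1/23))*(-37))*(-35) = ((6/(-6/7) + 1)*(-37))*(-35) = ((6*(-7/6) + 1)*(-37))*(-35) = ((-7 + 1)*(-37))*(-35) = -6*(-37)*(-35) = 222*(-35) = -7770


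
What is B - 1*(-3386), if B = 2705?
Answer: 6091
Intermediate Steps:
B - 1*(-3386) = 2705 - 1*(-3386) = 2705 + 3386 = 6091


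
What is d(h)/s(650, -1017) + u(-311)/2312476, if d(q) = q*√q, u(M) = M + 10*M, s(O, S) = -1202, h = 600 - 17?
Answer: -3421/2312476 - 583*√583/1202 ≈ -11.713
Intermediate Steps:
h = 583
u(M) = 11*M
d(q) = q^(3/2)
d(h)/s(650, -1017) + u(-311)/2312476 = 583^(3/2)/(-1202) + (11*(-311))/2312476 = (583*√583)*(-1/1202) - 3421*1/2312476 = -583*√583/1202 - 3421/2312476 = -3421/2312476 - 583*√583/1202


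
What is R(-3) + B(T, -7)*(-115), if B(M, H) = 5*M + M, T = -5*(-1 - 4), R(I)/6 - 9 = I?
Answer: -17214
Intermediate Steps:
R(I) = 54 + 6*I
T = 25 (T = -5*(-5) = 25)
B(M, H) = 6*M
R(-3) + B(T, -7)*(-115) = (54 + 6*(-3)) + (6*25)*(-115) = (54 - 18) + 150*(-115) = 36 - 17250 = -17214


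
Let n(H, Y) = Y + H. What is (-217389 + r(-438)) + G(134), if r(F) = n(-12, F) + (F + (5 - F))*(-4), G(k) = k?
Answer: -217725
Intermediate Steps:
n(H, Y) = H + Y
r(F) = -32 + F (r(F) = (-12 + F) + (F + (5 - F))*(-4) = (-12 + F) + 5*(-4) = (-12 + F) - 20 = -32 + F)
(-217389 + r(-438)) + G(134) = (-217389 + (-32 - 438)) + 134 = (-217389 - 470) + 134 = -217859 + 134 = -217725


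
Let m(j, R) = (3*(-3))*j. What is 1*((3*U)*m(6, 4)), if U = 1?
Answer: -162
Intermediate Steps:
m(j, R) = -9*j
1*((3*U)*m(6, 4)) = 1*((3*1)*(-9*6)) = 1*(3*(-54)) = 1*(-162) = -162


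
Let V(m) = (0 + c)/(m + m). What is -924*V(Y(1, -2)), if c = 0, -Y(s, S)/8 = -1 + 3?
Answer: 0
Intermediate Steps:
Y(s, S) = -16 (Y(s, S) = -8*(-1 + 3) = -8*2 = -16)
V(m) = 0 (V(m) = (0 + 0)/(m + m) = 0/((2*m)) = 0*(1/(2*m)) = 0)
-924*V(Y(1, -2)) = -924*0 = 0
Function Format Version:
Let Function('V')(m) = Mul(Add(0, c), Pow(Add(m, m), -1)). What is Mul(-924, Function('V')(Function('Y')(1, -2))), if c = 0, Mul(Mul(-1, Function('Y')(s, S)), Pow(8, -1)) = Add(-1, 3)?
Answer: 0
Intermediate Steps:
Function('Y')(s, S) = -16 (Function('Y')(s, S) = Mul(-8, Add(-1, 3)) = Mul(-8, 2) = -16)
Function('V')(m) = 0 (Function('V')(m) = Mul(Add(0, 0), Pow(Add(m, m), -1)) = Mul(0, Pow(Mul(2, m), -1)) = Mul(0, Mul(Rational(1, 2), Pow(m, -1))) = 0)
Mul(-924, Function('V')(Function('Y')(1, -2))) = Mul(-924, 0) = 0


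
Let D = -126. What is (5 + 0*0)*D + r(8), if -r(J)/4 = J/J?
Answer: -634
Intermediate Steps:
r(J) = -4 (r(J) = -4*J/J = -4*1 = -4)
(5 + 0*0)*D + r(8) = (5 + 0*0)*(-126) - 4 = (5 + 0)*(-126) - 4 = 5*(-126) - 4 = -630 - 4 = -634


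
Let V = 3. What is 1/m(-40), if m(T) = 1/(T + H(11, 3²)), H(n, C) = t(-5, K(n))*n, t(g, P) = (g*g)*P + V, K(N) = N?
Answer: 3018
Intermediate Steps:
t(g, P) = 3 + P*g² (t(g, P) = (g*g)*P + 3 = g²*P + 3 = P*g² + 3 = 3 + P*g²)
H(n, C) = n*(3 + 25*n) (H(n, C) = (3 + n*(-5)²)*n = (3 + n*25)*n = (3 + 25*n)*n = n*(3 + 25*n))
m(T) = 1/(3058 + T) (m(T) = 1/(T + 11*(3 + 25*11)) = 1/(T + 11*(3 + 275)) = 1/(T + 11*278) = 1/(T + 3058) = 1/(3058 + T))
1/m(-40) = 1/(1/(3058 - 40)) = 1/(1/3018) = 3018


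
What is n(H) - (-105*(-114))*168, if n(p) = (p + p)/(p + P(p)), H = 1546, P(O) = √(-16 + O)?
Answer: -2401673061164/1194293 - 4638*√170/1194293 ≈ -2.0110e+6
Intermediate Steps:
n(p) = 2*p/(p + √(-16 + p)) (n(p) = (p + p)/(p + √(-16 + p)) = (2*p)/(p + √(-16 + p)) = 2*p/(p + √(-16 + p)))
n(H) - (-105*(-114))*168 = 2*1546/(1546 + √(-16 + 1546)) - (-105*(-114))*168 = 2*1546/(1546 + √1530) - 11970*168 = 2*1546/(1546 + 3*√170) - 1*2010960 = 3092/(1546 + 3*√170) - 2010960 = -2010960 + 3092/(1546 + 3*√170)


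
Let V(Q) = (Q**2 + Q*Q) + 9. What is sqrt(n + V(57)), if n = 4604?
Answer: sqrt(11111) ≈ 105.41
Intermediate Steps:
V(Q) = 9 + 2*Q**2 (V(Q) = (Q**2 + Q**2) + 9 = 2*Q**2 + 9 = 9 + 2*Q**2)
sqrt(n + V(57)) = sqrt(4604 + (9 + 2*57**2)) = sqrt(4604 + (9 + 2*3249)) = sqrt(4604 + (9 + 6498)) = sqrt(4604 + 6507) = sqrt(11111)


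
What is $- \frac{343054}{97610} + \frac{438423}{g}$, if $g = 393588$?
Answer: $- \frac{357470809}{148907460} \approx -2.4006$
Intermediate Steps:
$- \frac{343054}{97610} + \frac{438423}{g} = - \frac{343054}{97610} + \frac{438423}{393588} = \left(-343054\right) \frac{1}{97610} + 438423 \cdot \frac{1}{393588} = - \frac{3989}{1135} + \frac{146141}{131196} = - \frac{357470809}{148907460}$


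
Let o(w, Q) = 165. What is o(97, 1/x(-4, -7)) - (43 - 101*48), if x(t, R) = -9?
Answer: 4970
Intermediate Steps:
o(97, 1/x(-4, -7)) - (43 - 101*48) = 165 - (43 - 101*48) = 165 - (43 - 4848) = 165 - 1*(-4805) = 165 + 4805 = 4970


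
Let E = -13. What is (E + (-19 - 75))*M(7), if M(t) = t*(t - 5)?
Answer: -1498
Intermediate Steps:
M(t) = t*(-5 + t)
(E + (-19 - 75))*M(7) = (-13 + (-19 - 75))*(7*(-5 + 7)) = (-13 - 94)*(7*2) = -107*14 = -1498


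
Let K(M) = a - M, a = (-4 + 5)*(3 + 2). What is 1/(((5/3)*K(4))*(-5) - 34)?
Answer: -3/127 ≈ -0.023622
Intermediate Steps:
a = 5 (a = 1*5 = 5)
K(M) = 5 - M
1/(((5/3)*K(4))*(-5) - 34) = 1/(((5/3)*(5 - 1*4))*(-5) - 34) = 1/(((5*(1/3))*(5 - 4))*(-5) - 34) = 1/(((5/3)*1)*(-5) - 34) = 1/((5/3)*(-5) - 34) = 1/(-25/3 - 34) = 1/(-127/3) = -3/127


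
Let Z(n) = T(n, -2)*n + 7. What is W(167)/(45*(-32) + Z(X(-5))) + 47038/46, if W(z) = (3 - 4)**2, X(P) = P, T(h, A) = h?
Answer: 33114729/32384 ≈ 1022.6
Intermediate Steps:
W(z) = 1 (W(z) = (-1)**2 = 1)
Z(n) = 7 + n**2 (Z(n) = n*n + 7 = n**2 + 7 = 7 + n**2)
W(167)/(45*(-32) + Z(X(-5))) + 47038/46 = 1/(45*(-32) + (7 + (-5)**2)) + 47038/46 = 1/(-1440 + (7 + 25)) + 47038*(1/46) = 1/(-1440 + 32) + 23519/23 = 1/(-1408) + 23519/23 = 1*(-1/1408) + 23519/23 = -1/1408 + 23519/23 = 33114729/32384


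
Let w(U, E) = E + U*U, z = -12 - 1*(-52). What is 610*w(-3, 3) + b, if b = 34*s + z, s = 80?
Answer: 10080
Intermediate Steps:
z = 40 (z = -12 + 52 = 40)
w(U, E) = E + U²
b = 2760 (b = 34*80 + 40 = 2720 + 40 = 2760)
610*w(-3, 3) + b = 610*(3 + (-3)²) + 2760 = 610*(3 + 9) + 2760 = 610*12 + 2760 = 7320 + 2760 = 10080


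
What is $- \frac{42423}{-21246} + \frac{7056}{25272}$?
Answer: $\frac{5657527}{2485782} \approx 2.276$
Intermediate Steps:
$- \frac{42423}{-21246} + \frac{7056}{25272} = \left(-42423\right) \left(- \frac{1}{21246}\right) + 7056 \cdot \frac{1}{25272} = \frac{14141}{7082} + \frac{98}{351} = \frac{5657527}{2485782}$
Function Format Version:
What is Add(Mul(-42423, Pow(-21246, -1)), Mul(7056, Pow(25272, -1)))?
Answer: Rational(5657527, 2485782) ≈ 2.2760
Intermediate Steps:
Add(Mul(-42423, Pow(-21246, -1)), Mul(7056, Pow(25272, -1))) = Add(Mul(-42423, Rational(-1, 21246)), Mul(7056, Rational(1, 25272))) = Add(Rational(14141, 7082), Rational(98, 351)) = Rational(5657527, 2485782)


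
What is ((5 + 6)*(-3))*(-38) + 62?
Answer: 1316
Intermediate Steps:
((5 + 6)*(-3))*(-38) + 62 = (11*(-3))*(-38) + 62 = -33*(-38) + 62 = 1254 + 62 = 1316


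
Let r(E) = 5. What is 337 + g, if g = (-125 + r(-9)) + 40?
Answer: 257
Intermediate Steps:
g = -80 (g = (-125 + 5) + 40 = -120 + 40 = -80)
337 + g = 337 - 80 = 257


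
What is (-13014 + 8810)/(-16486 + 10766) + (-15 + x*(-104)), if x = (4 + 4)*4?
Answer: -4779439/1430 ≈ -3342.3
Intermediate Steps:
x = 32 (x = 8*4 = 32)
(-13014 + 8810)/(-16486 + 10766) + (-15 + x*(-104)) = (-13014 + 8810)/(-16486 + 10766) + (-15 + 32*(-104)) = -4204/(-5720) + (-15 - 3328) = -4204*(-1/5720) - 3343 = 1051/1430 - 3343 = -4779439/1430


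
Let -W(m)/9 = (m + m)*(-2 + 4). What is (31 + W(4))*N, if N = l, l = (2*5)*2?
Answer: -2260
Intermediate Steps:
l = 20 (l = 10*2 = 20)
N = 20
W(m) = -36*m (W(m) = -9*(m + m)*(-2 + 4) = -9*2*m*2 = -36*m)
(31 + W(4))*N = (31 - 36*4)*20 = (31 - 144)*20 = -113*20 = -2260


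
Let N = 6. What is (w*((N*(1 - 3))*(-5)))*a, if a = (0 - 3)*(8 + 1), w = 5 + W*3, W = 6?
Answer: -37260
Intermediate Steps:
w = 23 (w = 5 + 6*3 = 5 + 18 = 23)
a = -27 (a = -3*9 = -27)
(w*((N*(1 - 3))*(-5)))*a = (23*((6*(1 - 3))*(-5)))*(-27) = (23*((6*(-2))*(-5)))*(-27) = (23*(-12*(-5)))*(-27) = (23*60)*(-27) = 1380*(-27) = -37260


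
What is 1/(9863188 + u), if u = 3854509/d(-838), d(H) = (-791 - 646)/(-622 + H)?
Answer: 1437/19800984296 ≈ 7.2572e-8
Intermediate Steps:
d(H) = -1437/(-622 + H)
u = 5627583140/1437 (u = 3854509/((-1437/(-622 - 838))) = 3854509/((-1437/(-1460))) = 3854509/((-1437*(-1/1460))) = 3854509/(1437/1460) = 3854509*(1460/1437) = 5627583140/1437 ≈ 3.9162e+6)
1/(9863188 + u) = 1/(9863188 + 5627583140/1437) = 1/(19800984296/1437) = 1437/19800984296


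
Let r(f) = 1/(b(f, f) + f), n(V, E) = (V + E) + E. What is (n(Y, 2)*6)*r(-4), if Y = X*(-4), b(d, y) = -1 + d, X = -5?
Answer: -16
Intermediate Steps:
Y = 20 (Y = -5*(-4) = 20)
n(V, E) = V + 2*E (n(V, E) = (E + V) + E = V + 2*E)
r(f) = 1/(-1 + 2*f) (r(f) = 1/((-1 + f) + f) = 1/(-1 + 2*f))
(n(Y, 2)*6)*r(-4) = ((20 + 2*2)*6)/(-1 + 2*(-4)) = ((20 + 4)*6)/(-1 - 8) = (24*6)/(-9) = 144*(-1/9) = -16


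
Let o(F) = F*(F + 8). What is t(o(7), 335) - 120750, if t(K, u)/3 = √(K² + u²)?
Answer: -120750 + 15*√4930 ≈ -1.1970e+5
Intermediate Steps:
o(F) = F*(8 + F)
t(K, u) = 3*√(K² + u²)
t(o(7), 335) - 120750 = 3*√((7*(8 + 7))² + 335²) - 120750 = 3*√((7*15)² + 112225) - 120750 = 3*√(105² + 112225) - 120750 = 3*√(11025 + 112225) - 120750 = 3*√123250 - 120750 = 3*(5*√4930) - 120750 = 15*√4930 - 120750 = -120750 + 15*√4930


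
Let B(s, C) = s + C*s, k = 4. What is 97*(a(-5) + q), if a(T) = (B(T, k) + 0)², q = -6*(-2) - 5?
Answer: 61304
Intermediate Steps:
q = 7 (q = 12 - 5 = 7)
a(T) = 25*T² (a(T) = (T*(1 + 4) + 0)² = (T*5 + 0)² = (5*T + 0)² = (5*T)² = 25*T²)
97*(a(-5) + q) = 97*(25*(-5)² + 7) = 97*(25*25 + 7) = 97*(625 + 7) = 97*632 = 61304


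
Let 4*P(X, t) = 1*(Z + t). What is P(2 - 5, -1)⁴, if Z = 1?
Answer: 0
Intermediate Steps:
P(X, t) = ¼ + t/4 (P(X, t) = (1*(1 + t))/4 = (1 + t)/4 = ¼ + t/4)
P(2 - 5, -1)⁴ = (¼ + (¼)*(-1))⁴ = (¼ - ¼)⁴ = 0⁴ = 0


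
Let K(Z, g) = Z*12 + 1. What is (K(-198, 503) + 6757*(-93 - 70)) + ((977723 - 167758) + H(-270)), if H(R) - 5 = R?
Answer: -294066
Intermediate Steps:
H(R) = 5 + R
K(Z, g) = 1 + 12*Z (K(Z, g) = 12*Z + 1 = 1 + 12*Z)
(K(-198, 503) + 6757*(-93 - 70)) + ((977723 - 167758) + H(-270)) = ((1 + 12*(-198)) + 6757*(-93 - 70)) + ((977723 - 167758) + (5 - 270)) = ((1 - 2376) + 6757*(-163)) + (809965 - 265) = (-2375 - 1101391) + 809700 = -1103766 + 809700 = -294066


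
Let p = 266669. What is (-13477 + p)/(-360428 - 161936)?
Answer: -63298/130591 ≈ -0.48470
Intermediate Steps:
(-13477 + p)/(-360428 - 161936) = (-13477 + 266669)/(-360428 - 161936) = 253192/(-522364) = 253192*(-1/522364) = -63298/130591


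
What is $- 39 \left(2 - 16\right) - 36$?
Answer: $510$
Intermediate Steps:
$- 39 \left(2 - 16\right) - 36 = \left(-39\right) \left(-14\right) - 36 = 546 - 36 = 510$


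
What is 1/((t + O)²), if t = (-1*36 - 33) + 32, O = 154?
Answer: 1/13689 ≈ 7.3051e-5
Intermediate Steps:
t = -37 (t = (-36 - 33) + 32 = -69 + 32 = -37)
1/((t + O)²) = 1/((-37 + 154)²) = 1/(117²) = 1/13689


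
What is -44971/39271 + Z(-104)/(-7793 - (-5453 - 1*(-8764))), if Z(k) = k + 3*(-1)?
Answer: -495155987/436065184 ≈ -1.1355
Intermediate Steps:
Z(k) = -3 + k (Z(k) = k - 3 = -3 + k)
-44971/39271 + Z(-104)/(-7793 - (-5453 - 1*(-8764))) = -44971/39271 + (-3 - 104)/(-7793 - (-5453 - 1*(-8764))) = -44971*1/39271 - 107/(-7793 - (-5453 + 8764)) = -44971/39271 - 107/(-7793 - 1*3311) = -44971/39271 - 107/(-7793 - 3311) = -44971/39271 - 107/(-11104) = -44971/39271 - 107*(-1/11104) = -44971/39271 + 107/11104 = -495155987/436065184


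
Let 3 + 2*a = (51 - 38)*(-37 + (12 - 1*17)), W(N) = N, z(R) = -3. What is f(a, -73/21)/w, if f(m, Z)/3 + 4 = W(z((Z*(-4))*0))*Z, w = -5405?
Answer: -27/7567 ≈ -0.0035681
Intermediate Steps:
a = -549/2 (a = -3/2 + ((51 - 38)*(-37 + (12 - 1*17)))/2 = -3/2 + (13*(-37 + (12 - 17)))/2 = -3/2 + (13*(-37 - 5))/2 = -3/2 + (13*(-42))/2 = -3/2 + (1/2)*(-546) = -3/2 - 273 = -549/2 ≈ -274.50)
f(m, Z) = -12 - 9*Z (f(m, Z) = -12 + 3*(-3*Z) = -12 - 9*Z)
f(a, -73/21)/w = (-12 - (-657)/21)/(-5405) = (-12 - (-657)/21)*(-1/5405) = (-12 - 9*(-73/21))*(-1/5405) = (-12 + 219/7)*(-1/5405) = (135/7)*(-1/5405) = -27/7567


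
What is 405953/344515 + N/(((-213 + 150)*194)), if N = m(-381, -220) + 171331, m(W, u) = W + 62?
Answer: -8992440269/701777055 ≈ -12.814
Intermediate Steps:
m(W, u) = 62 + W
N = 171012 (N = (62 - 381) + 171331 = -319 + 171331 = 171012)
405953/344515 + N/(((-213 + 150)*194)) = 405953/344515 + 171012/(((-213 + 150)*194)) = 405953*(1/344515) + 171012/((-63*194)) = 405953/344515 + 171012/(-12222) = 405953/344515 + 171012*(-1/12222) = 405953/344515 - 28502/2037 = -8992440269/701777055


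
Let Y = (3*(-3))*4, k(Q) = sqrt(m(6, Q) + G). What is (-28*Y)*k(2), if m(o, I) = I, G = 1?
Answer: 1008*sqrt(3) ≈ 1745.9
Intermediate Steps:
k(Q) = sqrt(1 + Q) (k(Q) = sqrt(Q + 1) = sqrt(1 + Q))
Y = -36 (Y = -9*4 = -36)
(-28*Y)*k(2) = (-28*(-36))*sqrt(1 + 2) = 1008*sqrt(3)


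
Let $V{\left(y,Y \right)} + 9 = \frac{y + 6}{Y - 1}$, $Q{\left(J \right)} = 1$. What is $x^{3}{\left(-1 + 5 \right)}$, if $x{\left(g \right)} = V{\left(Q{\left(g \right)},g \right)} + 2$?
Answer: $- \frac{2744}{27} \approx -101.63$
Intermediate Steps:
$V{\left(y,Y \right)} = -9 + \frac{6 + y}{-1 + Y}$ ($V{\left(y,Y \right)} = -9 + \frac{y + 6}{Y - 1} = -9 + \frac{6 + y}{-1 + Y}$)
$x{\left(g \right)} = 2 + \frac{16 - 9 g}{-1 + g}$ ($x{\left(g \right)} = \frac{15 + 1 - 9 g}{-1 + g} + 2 = \frac{16 - 9 g}{-1 + g} + 2 = 2 + \frac{16 - 9 g}{-1 + g}$)
$x^{3}{\left(-1 + 5 \right)} = \left(\frac{7 \left(2 - \left(-1 + 5\right)\right)}{-1 + \left(-1 + 5\right)}\right)^{3} = \left(\frac{7 \left(2 - 4\right)}{-1 + 4}\right)^{3} = \left(\frac{7 \left(2 - 4\right)}{3}\right)^{3} = \left(7 \cdot \frac{1}{3} \left(-2\right)\right)^{3} = \left(- \frac{14}{3}\right)^{3} = - \frac{2744}{27}$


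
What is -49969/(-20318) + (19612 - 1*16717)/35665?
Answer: 368192999/144928294 ≈ 2.5405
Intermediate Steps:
-49969/(-20318) + (19612 - 1*16717)/35665 = -49969*(-1/20318) + (19612 - 16717)*(1/35665) = 49969/20318 + 2895*(1/35665) = 49969/20318 + 579/7133 = 368192999/144928294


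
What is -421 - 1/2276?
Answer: -958197/2276 ≈ -421.00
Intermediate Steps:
-421 - 1/2276 = -958197/2276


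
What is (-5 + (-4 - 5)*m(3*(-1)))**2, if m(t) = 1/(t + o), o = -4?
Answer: 676/49 ≈ 13.796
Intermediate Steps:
m(t) = 1/(-4 + t) (m(t) = 1/(t - 4) = 1/(-4 + t))
(-5 + (-4 - 5)*m(3*(-1)))**2 = (-5 + (-4 - 5)/(-4 + 3*(-1)))**2 = (-5 - 9/(-4 - 3))**2 = (-5 - 9/(-7))**2 = (-5 - 9*(-1/7))**2 = (-5 + 9/7)**2 = (-26/7)**2 = 676/49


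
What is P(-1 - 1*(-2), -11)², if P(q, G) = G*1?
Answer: 121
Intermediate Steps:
P(q, G) = G
P(-1 - 1*(-2), -11)² = (-11)² = 121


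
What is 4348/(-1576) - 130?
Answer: -52307/394 ≈ -132.76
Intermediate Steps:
4348/(-1576) - 130 = 4348*(-1/1576) - 130 = -1087/394 - 130 = -52307/394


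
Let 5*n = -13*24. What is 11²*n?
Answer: -37752/5 ≈ -7550.4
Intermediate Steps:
n = -312/5 (n = (-13*24)/5 = (⅕)*(-312) = -312/5 ≈ -62.400)
11²*n = 11²*(-312/5) = 121*(-312/5) = -37752/5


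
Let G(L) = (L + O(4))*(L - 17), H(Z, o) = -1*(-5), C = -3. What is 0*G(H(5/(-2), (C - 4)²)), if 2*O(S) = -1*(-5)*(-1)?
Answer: 0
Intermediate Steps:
O(S) = -5/2 (O(S) = (-1*(-5)*(-1))/2 = (5*(-1))/2 = (½)*(-5) = -5/2)
H(Z, o) = 5
G(L) = (-17 + L)*(-5/2 + L) (G(L) = (L - 5/2)*(L - 17) = (-5/2 + L)*(-17 + L) = (-17 + L)*(-5/2 + L))
0*G(H(5/(-2), (C - 4)²)) = 0*(85/2 + 5² - 39/2*5) = 0*(85/2 + 25 - 195/2) = 0*(-30) = 0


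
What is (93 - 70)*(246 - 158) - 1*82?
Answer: 1942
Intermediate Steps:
(93 - 70)*(246 - 158) - 1*82 = 23*88 - 82 = 2024 - 82 = 1942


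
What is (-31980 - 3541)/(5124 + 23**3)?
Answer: -35521/17291 ≈ -2.0543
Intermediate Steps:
(-31980 - 3541)/(5124 + 23**3) = -35521/(5124 + 12167) = -35521/17291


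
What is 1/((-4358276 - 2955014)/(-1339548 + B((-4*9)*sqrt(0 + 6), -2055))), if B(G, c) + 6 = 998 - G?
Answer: 669278/3656645 - 18*sqrt(6)/3656645 ≈ 0.18302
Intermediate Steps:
B(G, c) = 992 - G (B(G, c) = -6 + (998 - G) = 992 - G)
1/((-4358276 - 2955014)/(-1339548 + B((-4*9)*sqrt(0 + 6), -2055))) = 1/((-4358276 - 2955014)/(-1339548 + (992 - (-4*9)*sqrt(0 + 6)))) = 1/(-7313290/(-1339548 + (992 - (-36)*sqrt(6)))) = 1/(-7313290/(-1339548 + (992 + 36*sqrt(6)))) = 1/(-7313290/(-1338556 + 36*sqrt(6))) = 669278/3656645 - 18*sqrt(6)/3656645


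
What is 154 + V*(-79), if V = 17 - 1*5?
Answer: -794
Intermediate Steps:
V = 12 (V = 17 - 5 = 12)
154 + V*(-79) = 154 + 12*(-79) = 154 - 948 = -794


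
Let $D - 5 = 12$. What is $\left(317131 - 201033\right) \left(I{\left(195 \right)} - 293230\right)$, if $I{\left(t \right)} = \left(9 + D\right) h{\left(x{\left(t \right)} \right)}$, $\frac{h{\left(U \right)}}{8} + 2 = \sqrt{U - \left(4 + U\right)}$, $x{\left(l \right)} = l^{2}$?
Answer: $-34091713308 + 48296768 i \approx -3.4092 \cdot 10^{10} + 4.8297 \cdot 10^{7} i$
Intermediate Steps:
$D = 17$ ($D = 5 + 12 = 17$)
$h{\left(U \right)} = -16 + 16 i$ ($h{\left(U \right)} = -16 + 8 \sqrt{U - \left(4 + U\right)} = -16 + 8 \sqrt{-4} = -16 + 8 \cdot 2 i = -16 + 16 i$)
$I{\left(t \right)} = -416 + 416 i$ ($I{\left(t \right)} = \left(9 + 17\right) \left(-16 + 16 i\right) = 26 \left(-16 + 16 i\right) = -416 + 416 i$)
$\left(317131 - 201033\right) \left(I{\left(195 \right)} - 293230\right) = \left(317131 - 201033\right) \left(\left(-416 + 416 i\right) - 293230\right) = 116098 \left(-293646 + 416 i\right) = -34091713308 + 48296768 i$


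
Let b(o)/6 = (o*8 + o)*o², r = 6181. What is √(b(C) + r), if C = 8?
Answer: √33829 ≈ 183.93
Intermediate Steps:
b(o) = 54*o³ (b(o) = 6*((o*8 + o)*o²) = 6*((8*o + o)*o²) = 6*((9*o)*o²) = 6*(9*o³) = 54*o³)
√(b(C) + r) = √(54*8³ + 6181) = √(54*512 + 6181) = √(27648 + 6181) = √33829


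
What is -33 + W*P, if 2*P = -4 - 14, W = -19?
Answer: 138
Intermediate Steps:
P = -9 (P = (-4 - 14)/2 = (½)*(-18) = -9)
-33 + W*P = -33 - 19*(-9) = -33 + 171 = 138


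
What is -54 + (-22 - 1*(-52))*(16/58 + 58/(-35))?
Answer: -19374/203 ≈ -95.438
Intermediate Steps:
-54 + (-22 - 1*(-52))*(16/58 + 58/(-35)) = -54 + (-22 + 52)*(16*(1/58) + 58*(-1/35)) = -54 + 30*(8/29 - 58/35) = -54 + 30*(-1402/1015) = -54 - 8412/203 = -19374/203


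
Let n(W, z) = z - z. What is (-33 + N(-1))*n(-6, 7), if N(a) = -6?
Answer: 0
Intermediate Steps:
n(W, z) = 0
(-33 + N(-1))*n(-6, 7) = (-33 - 6)*0 = -39*0 = 0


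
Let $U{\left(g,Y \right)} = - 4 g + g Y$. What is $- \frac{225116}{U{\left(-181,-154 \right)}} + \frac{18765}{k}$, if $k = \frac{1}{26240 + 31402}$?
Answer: $\frac{15466543694312}{14299} \approx 1.0817 \cdot 10^{9}$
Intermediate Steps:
$k = \frac{1}{57642} \approx 1.7348 \cdot 10^{-5}$
$U{\left(g,Y \right)} = - 4 g + Y g$
$- \frac{225116}{U{\left(-181,-154 \right)}} + \frac{18765}{k} = - \frac{225116}{\left(-181\right) \left(-4 - 154\right)} + 18765 \frac{1}{\frac{1}{57642}} = - \frac{225116}{\left(-181\right) \left(-158\right)} + 18765 \cdot 57642 = - \frac{225116}{28598} + 1081652130 = \left(-225116\right) \frac{1}{28598} + 1081652130 = - \frac{112558}{14299} + 1081652130 = \frac{15466543694312}{14299}$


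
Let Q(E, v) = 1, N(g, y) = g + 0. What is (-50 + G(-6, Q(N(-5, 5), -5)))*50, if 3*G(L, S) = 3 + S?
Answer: -7300/3 ≈ -2433.3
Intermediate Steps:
N(g, y) = g
G(L, S) = 1 + S/3 (G(L, S) = (3 + S)/3 = 1 + S/3)
(-50 + G(-6, Q(N(-5, 5), -5)))*50 = (-50 + (1 + (⅓)*1))*50 = (-50 + (1 + ⅓))*50 = (-50 + 4/3)*50 = -146/3*50 = -7300/3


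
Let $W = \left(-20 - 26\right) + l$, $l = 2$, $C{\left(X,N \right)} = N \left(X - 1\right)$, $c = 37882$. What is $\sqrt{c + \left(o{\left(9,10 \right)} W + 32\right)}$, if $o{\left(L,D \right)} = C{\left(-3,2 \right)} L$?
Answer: $\sqrt{41082} \approx 202.69$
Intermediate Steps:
$C{\left(X,N \right)} = N \left(-1 + X\right)$
$W = -44$ ($W = \left(-20 - 26\right) + 2 = -46 + 2 = -44$)
$o{\left(L,D \right)} = - 8 L$ ($o{\left(L,D \right)} = 2 \left(-1 - 3\right) L = 2 \left(-4\right) L = - 8 L$)
$\sqrt{c + \left(o{\left(9,10 \right)} W + 32\right)} = \sqrt{37882 + \left(\left(-8\right) 9 \left(-44\right) + 32\right)} = \sqrt{37882 + \left(\left(-72\right) \left(-44\right) + 32\right)} = \sqrt{37882 + \left(3168 + 32\right)} = \sqrt{37882 + 3200} = \sqrt{41082}$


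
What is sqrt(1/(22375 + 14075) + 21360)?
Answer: sqrt(1557144002)/270 ≈ 146.15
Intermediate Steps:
sqrt(1/(22375 + 14075) + 21360) = sqrt(1/36450 + 21360) = sqrt(778572001/36450) = sqrt(1557144002)/270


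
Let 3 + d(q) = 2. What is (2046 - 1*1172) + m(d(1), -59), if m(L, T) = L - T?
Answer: 932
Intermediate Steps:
d(q) = -1 (d(q) = -3 + 2 = -1)
(2046 - 1*1172) + m(d(1), -59) = (2046 - 1*1172) + (-1 - 1*(-59)) = (2046 - 1172) + (-1 + 59) = 874 + 58 = 932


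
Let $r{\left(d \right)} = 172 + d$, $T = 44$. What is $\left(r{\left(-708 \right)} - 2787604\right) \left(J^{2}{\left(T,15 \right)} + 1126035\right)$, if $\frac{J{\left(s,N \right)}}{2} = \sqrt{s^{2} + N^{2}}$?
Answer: $-3163643907060$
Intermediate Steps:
$J{\left(s,N \right)} = 2 \sqrt{N^{2} + s^{2}}$ ($J{\left(s,N \right)} = 2 \sqrt{s^{2} + N^{2}} = 2 \sqrt{N^{2} + s^{2}}$)
$\left(r{\left(-708 \right)} - 2787604\right) \left(J^{2}{\left(T,15 \right)} + 1126035\right) = \left(\left(172 - 708\right) - 2787604\right) \left(\left(2 \sqrt{15^{2} + 44^{2}}\right)^{2} + 1126035\right) = \left(-536 - 2787604\right) \left(\left(2 \sqrt{225 + 1936}\right)^{2} + 1126035\right) = - 2788140 \left(\left(2 \sqrt{2161}\right)^{2} + 1126035\right) = - 2788140 \left(8644 + 1126035\right) = \left(-2788140\right) 1134679 = -3163643907060$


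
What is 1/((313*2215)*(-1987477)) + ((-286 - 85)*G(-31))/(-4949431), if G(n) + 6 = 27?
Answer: 10735280184627134/6819859910663089165 ≈ 0.0015741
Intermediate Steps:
G(n) = 21 (G(n) = -6 + 27 = 21)
1/((313*2215)*(-1987477)) + ((-286 - 85)*G(-31))/(-4949431) = 1/((313*2215)*(-1987477)) + ((-286 - 85)*21)/(-4949431) = -1/1987477/693295 - 371*21*(-1/4949431) = (1/693295)*(-1/1987477) - 7791*(-1/4949431) = -1/1377907866715 + 7791/4949431 = 10735280184627134/6819859910663089165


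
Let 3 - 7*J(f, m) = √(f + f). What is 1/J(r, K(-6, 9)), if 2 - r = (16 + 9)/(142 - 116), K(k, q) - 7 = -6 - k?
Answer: 91/30 + 7*√39/30 ≈ 4.4905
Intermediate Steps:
K(k, q) = 1 - k (K(k, q) = 7 + (-6 - k) = 1 - k)
r = 27/26 (r = 2 - (16 + 9)/(142 - 116) = 2 - 25/26 = 27/26 ≈ 1.0385)
J(f, m) = 3/7 - √2*√f/7 (J(f, m) = 3/7 - √(f + f)/7 = 3/7 - √2*√f/7)
1/J(r, K(-6, 9)) = 1/(3/7 - √2*√(27/26)/7) = 1/(3/7 - √2*3*√78/26/7) = 1/(3/7 - 3*√39/91)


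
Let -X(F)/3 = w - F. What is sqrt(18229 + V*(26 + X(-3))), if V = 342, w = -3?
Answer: sqrt(27121) ≈ 164.68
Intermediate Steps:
X(F) = 9 + 3*F (X(F) = -3*(-3 - F) = 9 + 3*F)
sqrt(18229 + V*(26 + X(-3))) = sqrt(18229 + 342*(26 + (9 + 3*(-3)))) = sqrt(18229 + 342*(26 + (9 - 9))) = sqrt(18229 + 342*(26 + 0)) = sqrt(18229 + 342*26) = sqrt(18229 + 8892) = sqrt(27121)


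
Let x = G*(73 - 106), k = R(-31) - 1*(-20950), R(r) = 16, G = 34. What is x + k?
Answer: 19844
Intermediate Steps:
k = 20966 (k = 16 - 1*(-20950) = 16 + 20950 = 20966)
x = -1122 (x = 34*(73 - 106) = 34*(-33) = -1122)
x + k = -1122 + 20966 = 19844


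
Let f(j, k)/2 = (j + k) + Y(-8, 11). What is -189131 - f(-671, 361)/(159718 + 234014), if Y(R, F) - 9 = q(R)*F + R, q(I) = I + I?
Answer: -37233462961/196866 ≈ -1.8913e+5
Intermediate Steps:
q(I) = 2*I
Y(R, F) = 9 + R + 2*F*R (Y(R, F) = 9 + ((2*R)*F + R) = 9 + (2*F*R + R) = 9 + (R + 2*F*R) = 9 + R + 2*F*R)
f(j, k) = -350 + 2*j + 2*k (f(j, k) = 2*((j + k) + (9 - 8 + 2*11*(-8))) = 2*((j + k) + (9 - 8 - 176)) = 2*((j + k) - 175) = 2*(-175 + j + k) = -350 + 2*j + 2*k)
-189131 - f(-671, 361)/(159718 + 234014) = -189131 - (-350 + 2*(-671) + 2*361)/(159718 + 234014) = -189131 - (-350 - 1342 + 722)/393732 = -189131 - (-970)/393732 = -189131 - 1*(-485/196866) = -189131 + 485/196866 = -37233462961/196866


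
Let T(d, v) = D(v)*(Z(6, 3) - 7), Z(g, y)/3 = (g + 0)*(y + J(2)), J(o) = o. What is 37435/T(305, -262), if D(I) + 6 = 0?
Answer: -37435/498 ≈ -75.171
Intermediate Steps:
D(I) = -6 (D(I) = -6 + 0 = -6)
Z(g, y) = 3*g*(2 + y) (Z(g, y) = 3*((g + 0)*(y + 2)) = 3*(g*(2 + y)) = 3*g*(2 + y))
T(d, v) = -498 (T(d, v) = -6*(3*6*(2 + 3) - 7) = -6*(3*6*5 - 7) = -6*(90 - 7) = -6*83 = -498)
37435/T(305, -262) = 37435/(-498) = 37435*(-1/498) = -37435/498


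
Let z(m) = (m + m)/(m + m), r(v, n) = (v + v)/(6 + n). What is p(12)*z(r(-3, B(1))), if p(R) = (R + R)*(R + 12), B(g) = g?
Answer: 576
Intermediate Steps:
p(R) = 2*R*(12 + R) (p(R) = (2*R)*(12 + R) = 2*R*(12 + R))
r(v, n) = 2*v/(6 + n) (r(v, n) = (2*v)/(6 + n) = 2*v/(6 + n))
z(m) = 1 (z(m) = (2*m)/((2*m)) = (2*m)*(1/(2*m)) = 1)
p(12)*z(r(-3, B(1))) = (2*12*(12 + 12))*1 = (2*12*24)*1 = 576*1 = 576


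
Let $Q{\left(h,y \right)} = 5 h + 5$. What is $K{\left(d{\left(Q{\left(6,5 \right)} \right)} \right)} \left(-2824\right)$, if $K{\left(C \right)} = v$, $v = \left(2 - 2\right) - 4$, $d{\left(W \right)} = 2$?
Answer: $11296$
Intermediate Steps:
$Q{\left(h,y \right)} = 5 + 5 h$
$v = -4$ ($v = 0 - 4 = -4$)
$K{\left(C \right)} = -4$
$K{\left(d{\left(Q{\left(6,5 \right)} \right)} \right)} \left(-2824\right) = \left(-4\right) \left(-2824\right) = 11296$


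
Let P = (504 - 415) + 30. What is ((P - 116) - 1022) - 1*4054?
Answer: -5073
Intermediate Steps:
P = 119 (P = 89 + 30 = 119)
((P - 116) - 1022) - 1*4054 = ((119 - 116) - 1022) - 1*4054 = (3 - 1022) - 4054 = -1019 - 4054 = -5073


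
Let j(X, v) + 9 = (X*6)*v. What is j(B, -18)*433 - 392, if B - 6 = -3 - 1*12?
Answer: 416587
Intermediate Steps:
B = -9 (B = 6 + (-3 - 1*12) = 6 + (-3 - 12) = 6 - 15 = -9)
j(X, v) = -9 + 6*X*v (j(X, v) = -9 + (X*6)*v = -9 + (6*X)*v = -9 + 6*X*v)
j(B, -18)*433 - 392 = (-9 + 6*(-9)*(-18))*433 - 392 = (-9 + 972)*433 - 392 = 963*433 - 392 = 416979 - 392 = 416587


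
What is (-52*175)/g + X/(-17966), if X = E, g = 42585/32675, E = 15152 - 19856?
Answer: -534185503516/76508211 ≈ -6982.1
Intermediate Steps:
E = -4704
g = 8517/6535 (g = 42585*(1/32675) = 8517/6535 ≈ 1.3033)
X = -4704
(-52*175)/g + X/(-17966) = (-52*175)/(8517/6535) - 4704/(-17966) = -9100*6535/8517 - 4704*(-1/17966) = -59468500/8517 + 2352/8983 = -534185503516/76508211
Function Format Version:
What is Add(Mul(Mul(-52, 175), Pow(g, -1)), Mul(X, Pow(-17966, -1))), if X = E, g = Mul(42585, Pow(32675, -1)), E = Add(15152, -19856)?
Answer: Rational(-534185503516, 76508211) ≈ -6982.1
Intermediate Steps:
E = -4704
g = Rational(8517, 6535) (g = Mul(42585, Rational(1, 32675)) = Rational(8517, 6535) ≈ 1.3033)
X = -4704
Add(Mul(Mul(-52, 175), Pow(g, -1)), Mul(X, Pow(-17966, -1))) = Add(Mul(Mul(-52, 175), Pow(Rational(8517, 6535), -1)), Mul(-4704, Pow(-17966, -1))) = Add(Mul(-9100, Rational(6535, 8517)), Mul(-4704, Rational(-1, 17966))) = Add(Rational(-59468500, 8517), Rational(2352, 8983)) = Rational(-534185503516, 76508211)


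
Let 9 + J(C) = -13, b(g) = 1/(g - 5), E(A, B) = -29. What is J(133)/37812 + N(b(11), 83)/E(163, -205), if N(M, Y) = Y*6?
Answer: -9415507/548274 ≈ -17.173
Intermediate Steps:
b(g) = 1/(-5 + g)
J(C) = -22 (J(C) = -9 - 13 = -22)
N(M, Y) = 6*Y
J(133)/37812 + N(b(11), 83)/E(163, -205) = -22/37812 + (6*83)/(-29) = -22*1/37812 + 498*(-1/29) = -11/18906 - 498/29 = -9415507/548274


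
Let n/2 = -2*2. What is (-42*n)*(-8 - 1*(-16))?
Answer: 2688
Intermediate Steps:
n = -8 (n = 2*(-2*2) = 2*(-4) = -8)
(-42*n)*(-8 - 1*(-16)) = (-42*(-8))*(-8 - 1*(-16)) = 336*(-8 + 16) = 336*8 = 2688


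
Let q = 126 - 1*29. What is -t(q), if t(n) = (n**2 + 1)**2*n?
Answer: -8589165700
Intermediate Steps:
q = 97 (q = 126 - 29 = 97)
t(n) = n*(1 + n**2)**2 (t(n) = (1 + n**2)**2*n = n*(1 + n**2)**2)
-t(q) = -97*(1 + 97**2)**2 = -97*(1 + 9409)**2 = -97*9410**2 = -97*88548100 = -1*8589165700 = -8589165700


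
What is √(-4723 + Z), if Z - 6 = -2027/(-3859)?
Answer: 2*I*√17559295121/3859 ≈ 68.677*I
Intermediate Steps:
Z = 25181/3859 (Z = 6 - 2027/(-3859) = 6 - 2027*(-1/3859) = 6 + 2027/3859 = 25181/3859 ≈ 6.5253)
√(-4723 + Z) = √(-4723 + 25181/3859) = √(-18200876/3859) = 2*I*√17559295121/3859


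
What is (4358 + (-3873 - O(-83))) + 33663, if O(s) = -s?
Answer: 34065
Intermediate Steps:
(4358 + (-3873 - O(-83))) + 33663 = (4358 + (-3873 - (-1)*(-83))) + 33663 = (4358 + (-3873 - 1*83)) + 33663 = (4358 + (-3873 - 83)) + 33663 = (4358 - 3956) + 33663 = 402 + 33663 = 34065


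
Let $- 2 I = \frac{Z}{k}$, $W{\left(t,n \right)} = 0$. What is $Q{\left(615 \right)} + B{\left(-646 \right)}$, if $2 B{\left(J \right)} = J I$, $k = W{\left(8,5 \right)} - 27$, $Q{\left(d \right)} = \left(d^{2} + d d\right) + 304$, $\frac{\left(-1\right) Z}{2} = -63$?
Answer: $\frac{2268001}{3} \approx 7.56 \cdot 10^{5}$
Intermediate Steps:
$Z = 126$ ($Z = \left(-2\right) \left(-63\right) = 126$)
$Q{\left(d \right)} = 304 + 2 d^{2}$ ($Q{\left(d \right)} = \left(d^{2} + d^{2}\right) + 304 = 2 d^{2} + 304 = 304 + 2 d^{2}$)
$k = -27$ ($k = 0 - 27 = -27$)
$I = \frac{7}{3}$ ($I = - \frac{126 \frac{1}{-27}}{2} = - \frac{126 \left(- \frac{1}{27}\right)}{2} = \left(- \frac{1}{2}\right) \left(- \frac{14}{3}\right) = \frac{7}{3} \approx 2.3333$)
$B{\left(J \right)} = \frac{7 J}{6}$ ($B{\left(J \right)} = \frac{J \frac{7}{3}}{2} = \frac{\frac{7}{3} J}{2} = \frac{7 J}{6}$)
$Q{\left(615 \right)} + B{\left(-646 \right)} = \left(304 + 2 \cdot 615^{2}\right) + \frac{7}{6} \left(-646\right) = \left(304 + 2 \cdot 378225\right) - \frac{2261}{3} = \left(304 + 756450\right) - \frac{2261}{3} = 756754 - \frac{2261}{3} = \frac{2268001}{3}$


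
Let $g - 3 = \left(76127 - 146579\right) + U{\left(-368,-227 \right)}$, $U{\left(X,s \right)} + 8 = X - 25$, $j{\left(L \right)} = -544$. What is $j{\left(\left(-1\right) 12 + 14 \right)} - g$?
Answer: $70306$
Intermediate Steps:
$U{\left(X,s \right)} = -33 + X$ ($U{\left(X,s \right)} = -8 + \left(X - 25\right) = -8 + \left(-25 + X\right) = -33 + X$)
$g = -70850$ ($g = 3 + \left(\left(76127 - 146579\right) - 401\right) = 3 - 70853 = -70850$)
$j{\left(\left(-1\right) 12 + 14 \right)} - g = -544 - -70850 = -544 + 70850 = 70306$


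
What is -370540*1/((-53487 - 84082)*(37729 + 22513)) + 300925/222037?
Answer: 1246988828655315/920058235964413 ≈ 1.3553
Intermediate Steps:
-370540*1/((-53487 - 84082)*(37729 + 22513)) + 300925/222037 = -370540/((-137569*60242)) + 300925*(1/222037) = -370540/(-8287431698) + 300925/222037 = -370540*(-1/8287431698) + 300925/222037 = 185270/4143715849 + 300925/222037 = 1246988828655315/920058235964413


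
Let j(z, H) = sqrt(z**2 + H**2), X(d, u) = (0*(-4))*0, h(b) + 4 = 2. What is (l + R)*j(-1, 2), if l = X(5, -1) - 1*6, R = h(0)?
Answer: -8*sqrt(5) ≈ -17.889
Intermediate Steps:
h(b) = -2 (h(b) = -4 + 2 = -2)
R = -2
X(d, u) = 0 (X(d, u) = 0*0 = 0)
j(z, H) = sqrt(H**2 + z**2)
l = -6 (l = 0 - 1*6 = 0 - 6 = -6)
(l + R)*j(-1, 2) = (-6 - 2)*sqrt(2**2 + (-1)**2) = -8*sqrt(4 + 1) = -8*sqrt(5)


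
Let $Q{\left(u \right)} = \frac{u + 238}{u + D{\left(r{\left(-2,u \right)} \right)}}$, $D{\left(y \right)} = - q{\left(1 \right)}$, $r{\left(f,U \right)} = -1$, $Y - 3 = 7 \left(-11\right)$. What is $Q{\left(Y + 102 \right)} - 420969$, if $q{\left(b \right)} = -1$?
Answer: $- \frac{12207835}{29} \approx -4.2096 \cdot 10^{5}$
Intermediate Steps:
$Y = -74$ ($Y = 3 + 7 \left(-11\right) = 3 - 77 = -74$)
$D{\left(y \right)} = 1$ ($D{\left(y \right)} = \left(-1\right) \left(-1\right) = 1$)
$Q{\left(u \right)} = \frac{238 + u}{1 + u}$ ($Q{\left(u \right)} = \frac{u + 238}{u + 1} = \frac{238 + u}{1 + u}$)
$Q{\left(Y + 102 \right)} - 420969 = \frac{238 + \left(-74 + 102\right)}{1 + \left(-74 + 102\right)} - 420969 = \frac{238 + 28}{1 + 28} - 420969 = \frac{1}{29} \cdot 266 - 420969 = \frac{266}{29} - 420969 = - \frac{12207835}{29}$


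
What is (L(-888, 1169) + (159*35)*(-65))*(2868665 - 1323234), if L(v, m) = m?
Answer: -557214419636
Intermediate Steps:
(L(-888, 1169) + (159*35)*(-65))*(2868665 - 1323234) = (1169 + (159*35)*(-65))*(2868665 - 1323234) = (1169 + 5565*(-65))*1545431 = (1169 - 361725)*1545431 = -360556*1545431 = -557214419636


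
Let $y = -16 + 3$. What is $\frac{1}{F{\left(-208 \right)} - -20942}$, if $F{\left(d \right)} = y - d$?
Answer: $\frac{1}{21137} \approx 4.731 \cdot 10^{-5}$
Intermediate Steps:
$y = -13$
$F{\left(d \right)} = -13 - d$
$\frac{1}{F{\left(-208 \right)} - -20942} = \frac{1}{\left(-13 - -208\right) - -20942} = \frac{1}{\left(-13 + 208\right) + 20942} = \frac{1}{195 + 20942} = \frac{1}{21137}$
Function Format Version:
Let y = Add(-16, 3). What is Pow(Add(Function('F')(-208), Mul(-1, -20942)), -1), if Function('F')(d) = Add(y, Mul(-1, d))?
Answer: Rational(1, 21137) ≈ 4.7310e-5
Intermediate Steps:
y = -13
Function('F')(d) = Add(-13, Mul(-1, d))
Pow(Add(Function('F')(-208), Mul(-1, -20942)), -1) = Pow(Add(Add(-13, Mul(-1, -208)), Mul(-1, -20942)), -1) = Pow(Add(Add(-13, 208), 20942), -1) = Pow(Add(195, 20942), -1) = Pow(21137, -1) = Rational(1, 21137)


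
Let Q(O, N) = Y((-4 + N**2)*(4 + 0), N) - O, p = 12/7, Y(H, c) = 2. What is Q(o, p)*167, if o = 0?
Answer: 334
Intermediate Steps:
p = 12/7 (p = 12*(1/7) = 12/7 ≈ 1.7143)
Q(O, N) = 2 - O
Q(o, p)*167 = (2 - 1*0)*167 = (2 + 0)*167 = 2*167 = 334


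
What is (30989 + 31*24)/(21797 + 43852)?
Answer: 31733/65649 ≈ 0.48337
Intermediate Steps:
(30989 + 31*24)/(21797 + 43852) = (30989 + 744)/65649 = 31733*(1/65649) = 31733/65649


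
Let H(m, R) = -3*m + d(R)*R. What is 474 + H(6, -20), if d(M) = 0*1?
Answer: 456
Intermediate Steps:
d(M) = 0
H(m, R) = -3*m (H(m, R) = -3*m + 0*R = -3*m + 0 = -3*m)
474 + H(6, -20) = 474 - 3*6 = 474 - 18 = 456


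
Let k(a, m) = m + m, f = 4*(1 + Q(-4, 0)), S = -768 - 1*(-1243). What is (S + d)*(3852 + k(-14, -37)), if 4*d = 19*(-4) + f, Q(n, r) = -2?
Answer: 1718990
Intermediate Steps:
S = 475 (S = -768 + 1243 = 475)
f = -4 (f = 4*(1 - 2) = 4*(-1) = -4)
k(a, m) = 2*m
d = -20 (d = (19*(-4) - 4)/4 = (-76 - 4)/4 = (¼)*(-80) = -20)
(S + d)*(3852 + k(-14, -37)) = (475 - 20)*(3852 + 2*(-37)) = 455*(3852 - 74) = 455*3778 = 1718990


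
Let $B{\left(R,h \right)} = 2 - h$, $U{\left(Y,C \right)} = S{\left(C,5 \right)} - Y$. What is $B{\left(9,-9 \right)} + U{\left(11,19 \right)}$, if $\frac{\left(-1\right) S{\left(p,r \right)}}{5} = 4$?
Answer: $-20$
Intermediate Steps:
$S{\left(p,r \right)} = -20$ ($S{\left(p,r \right)} = \left(-5\right) 4 = -20$)
$U{\left(Y,C \right)} = -20 - Y$
$B{\left(9,-9 \right)} + U{\left(11,19 \right)} = \left(2 - -9\right) - 31 = \left(2 + 9\right) - 31 = 11 - 31 = -20$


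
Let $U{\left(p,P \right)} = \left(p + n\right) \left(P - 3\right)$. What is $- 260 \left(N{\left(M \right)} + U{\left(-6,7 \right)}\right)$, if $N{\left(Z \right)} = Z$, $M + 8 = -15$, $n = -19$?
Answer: $31980$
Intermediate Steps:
$M = -23$ ($M = -8 - 15 = -23$)
$U{\left(p,P \right)} = \left(-19 + p\right) \left(-3 + P\right)$ ($U{\left(p,P \right)} = \left(p - 19\right) \left(P - 3\right) = \left(-19 + p\right) \left(-3 + P\right)$)
$- 260 \left(N{\left(M \right)} + U{\left(-6,7 \right)}\right) = - 260 \left(-23 + \left(57 - 133 - -18 + 7 \left(-6\right)\right)\right) = - 260 \left(-23 + \left(57 - 133 + 18 - 42\right)\right) = - 260 \left(-23 - 100\right) = \left(-260\right) \left(-123\right) = 31980$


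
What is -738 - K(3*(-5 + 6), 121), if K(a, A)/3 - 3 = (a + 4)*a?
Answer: -810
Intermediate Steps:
K(a, A) = 9 + 3*a*(4 + a) (K(a, A) = 9 + 3*((a + 4)*a) = 9 + 3*((4 + a)*a) = 9 + 3*(a*(4 + a)) = 9 + 3*a*(4 + a))
-738 - K(3*(-5 + 6), 121) = -738 - (9 + 3*(3*(-5 + 6))² + 12*(3*(-5 + 6))) = -738 - (9 + 3*(3*1)² + 12*(3*1)) = -738 - (9 + 3*3² + 12*3) = -738 - (9 + 3*9 + 36) = -738 - (9 + 27 + 36) = -738 - 1*72 = -738 - 72 = -810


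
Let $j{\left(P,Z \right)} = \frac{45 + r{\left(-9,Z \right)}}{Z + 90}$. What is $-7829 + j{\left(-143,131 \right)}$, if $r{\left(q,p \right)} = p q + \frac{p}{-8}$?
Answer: $- \frac{13850875}{1768} \approx -7834.2$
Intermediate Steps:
$r{\left(q,p \right)} = - \frac{p}{8} + p q$ ($r{\left(q,p \right)} = p q - \frac{p}{8} = - \frac{p}{8} + p q$)
$j{\left(P,Z \right)} = \frac{45 - \frac{73 Z}{8}}{90 + Z}$ ($j{\left(P,Z \right)} = \frac{45 + Z \left(- \frac{1}{8} - 9\right)}{Z + 90} = \frac{45 + Z \left(- \frac{73}{8}\right)}{90 + Z} = \frac{45 - \frac{73 Z}{8}}{90 + Z}$)
$-7829 + j{\left(-143,131 \right)} = -7829 + \frac{360 - 9563}{8 \left(90 + 131\right)} = -7829 + \frac{360 - 9563}{8 \cdot 221} = -7829 + \frac{1}{8} \cdot \frac{1}{221} \left(-9203\right) = -7829 - \frac{9203}{1768} = - \frac{13850875}{1768}$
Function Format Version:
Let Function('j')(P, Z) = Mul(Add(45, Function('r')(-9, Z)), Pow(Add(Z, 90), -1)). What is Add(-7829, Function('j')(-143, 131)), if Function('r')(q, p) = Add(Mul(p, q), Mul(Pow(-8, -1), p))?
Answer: Rational(-13850875, 1768) ≈ -7834.2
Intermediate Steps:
Function('r')(q, p) = Add(Mul(Rational(-1, 8), p), Mul(p, q)) (Function('r')(q, p) = Add(Mul(p, q), Mul(Rational(-1, 8), p)) = Add(Mul(Rational(-1, 8), p), Mul(p, q)))
Function('j')(P, Z) = Mul(Pow(Add(90, Z), -1), Add(45, Mul(Rational(-73, 8), Z))) (Function('j')(P, Z) = Mul(Add(45, Mul(Z, Add(Rational(-1, 8), -9))), Pow(Add(Z, 90), -1)) = Mul(Add(45, Mul(Z, Rational(-73, 8))), Pow(Add(90, Z), -1)) = Mul(Add(45, Mul(Rational(-73, 8), Z)), Pow(Add(90, Z), -1)) = Mul(Pow(Add(90, Z), -1), Add(45, Mul(Rational(-73, 8), Z))))
Add(-7829, Function('j')(-143, 131)) = Add(-7829, Mul(Rational(1, 8), Pow(Add(90, 131), -1), Add(360, Mul(-73, 131)))) = Add(-7829, Mul(Rational(1, 8), Pow(221, -1), Add(360, -9563))) = Add(-7829, Mul(Rational(1, 8), Rational(1, 221), -9203)) = Add(-7829, Rational(-9203, 1768)) = Rational(-13850875, 1768)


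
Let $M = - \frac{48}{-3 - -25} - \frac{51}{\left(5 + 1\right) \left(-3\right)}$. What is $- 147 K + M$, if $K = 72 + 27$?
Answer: $- \frac{960455}{66} \approx -14552.0$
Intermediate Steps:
$K = 99$
$M = \frac{43}{66}$ ($M = - \frac{48}{-3 + 25} - \frac{51}{6 \left(-3\right)} = - \frac{48}{22} - \frac{51}{-18} = \left(-48\right) \frac{1}{22} - - \frac{17}{6} = - \frac{24}{11} + \frac{17}{6} = \frac{43}{66} \approx 0.65152$)
$- 147 K + M = \left(-147\right) 99 + \frac{43}{66} = -14553 + \frac{43}{66} = - \frac{960455}{66}$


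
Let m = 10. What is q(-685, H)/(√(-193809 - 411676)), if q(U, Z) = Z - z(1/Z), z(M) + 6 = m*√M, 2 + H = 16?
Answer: I*√605485*(-28 + √14)/847679 ≈ -0.022268*I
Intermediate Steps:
H = 14 (H = -2 + 16 = 14)
z(M) = -6 + 10*√M
q(U, Z) = 6 + Z - 10*√(1/Z) (q(U, Z) = Z - (-6 + 10*√(1/Z)) = Z + (6 - 10*√(1/Z)) = 6 + Z - 10*√(1/Z))
q(-685, H)/(√(-193809 - 411676)) = (6 + 14 - 10*√14/14)/(√(-193809 - 411676)) = (6 + 14 - 5*√14/7)/(√(-605485)) = (6 + 14 - 5*√14/7)/((I*√605485)) = (6 + 14 - 5*√14/7)*(-I*√605485/605485) = (20 - 5*√14/7)*(-I*√605485/605485) = -I*√605485*(20 - 5*√14/7)/605485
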